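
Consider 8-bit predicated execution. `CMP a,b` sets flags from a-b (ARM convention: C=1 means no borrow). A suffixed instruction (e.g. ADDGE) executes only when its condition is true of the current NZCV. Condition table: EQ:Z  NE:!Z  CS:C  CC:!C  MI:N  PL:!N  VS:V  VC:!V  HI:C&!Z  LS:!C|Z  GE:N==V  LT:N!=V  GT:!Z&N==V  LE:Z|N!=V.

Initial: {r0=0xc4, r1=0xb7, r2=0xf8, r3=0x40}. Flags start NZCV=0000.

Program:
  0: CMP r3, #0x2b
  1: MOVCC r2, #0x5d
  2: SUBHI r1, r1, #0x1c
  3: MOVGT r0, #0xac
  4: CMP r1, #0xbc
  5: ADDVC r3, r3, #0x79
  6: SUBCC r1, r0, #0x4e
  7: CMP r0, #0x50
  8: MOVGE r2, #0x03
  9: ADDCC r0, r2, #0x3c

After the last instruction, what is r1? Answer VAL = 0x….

0: ✓ CMP  NZCV=0010
1: · MOVCC
2: ✓ SUBHI  r1←0x9b
3: ✓ MOVGT  r0←0xac
4: ✓ CMP  NZCV=1000
5: ✓ ADDVC  r3←0xb9
6: ✓ SUBCC  r1←0x5e
7: ✓ CMP  NZCV=0011
8: · MOVGE
9: · ADDCC

VAL = 0x5e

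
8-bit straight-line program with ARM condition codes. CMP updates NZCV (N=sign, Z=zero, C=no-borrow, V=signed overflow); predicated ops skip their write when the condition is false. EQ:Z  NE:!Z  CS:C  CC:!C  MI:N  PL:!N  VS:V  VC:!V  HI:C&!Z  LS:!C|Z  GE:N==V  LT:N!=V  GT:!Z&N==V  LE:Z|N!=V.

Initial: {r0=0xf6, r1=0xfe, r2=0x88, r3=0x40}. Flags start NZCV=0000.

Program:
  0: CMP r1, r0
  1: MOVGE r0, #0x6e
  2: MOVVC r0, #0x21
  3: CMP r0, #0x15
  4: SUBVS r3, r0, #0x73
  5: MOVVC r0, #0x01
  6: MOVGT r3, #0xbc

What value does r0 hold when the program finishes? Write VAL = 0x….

VAL = 0x01

0: ✓ CMP  NZCV=0010
1: ✓ MOVGE  r0←0x6e
2: ✓ MOVVC  r0←0x21
3: ✓ CMP  NZCV=0010
4: · SUBVS
5: ✓ MOVVC  r0←0x01
6: ✓ MOVGT  r3←0xbc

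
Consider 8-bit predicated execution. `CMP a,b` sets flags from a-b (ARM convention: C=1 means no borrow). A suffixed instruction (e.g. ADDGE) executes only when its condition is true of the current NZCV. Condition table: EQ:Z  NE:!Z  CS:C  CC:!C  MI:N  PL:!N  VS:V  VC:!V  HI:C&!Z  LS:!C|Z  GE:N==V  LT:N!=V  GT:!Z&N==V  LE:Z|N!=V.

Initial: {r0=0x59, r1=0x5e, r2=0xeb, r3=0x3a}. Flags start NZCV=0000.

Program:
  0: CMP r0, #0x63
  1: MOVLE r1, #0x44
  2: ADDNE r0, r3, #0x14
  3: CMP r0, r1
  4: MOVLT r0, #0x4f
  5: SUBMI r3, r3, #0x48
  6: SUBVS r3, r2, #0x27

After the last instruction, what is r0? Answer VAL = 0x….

VAL = 0x4e

0: ✓ CMP  NZCV=1000
1: ✓ MOVLE  r1←0x44
2: ✓ ADDNE  r0←0x4e
3: ✓ CMP  NZCV=0010
4: · MOVLT
5: · SUBMI
6: · SUBVS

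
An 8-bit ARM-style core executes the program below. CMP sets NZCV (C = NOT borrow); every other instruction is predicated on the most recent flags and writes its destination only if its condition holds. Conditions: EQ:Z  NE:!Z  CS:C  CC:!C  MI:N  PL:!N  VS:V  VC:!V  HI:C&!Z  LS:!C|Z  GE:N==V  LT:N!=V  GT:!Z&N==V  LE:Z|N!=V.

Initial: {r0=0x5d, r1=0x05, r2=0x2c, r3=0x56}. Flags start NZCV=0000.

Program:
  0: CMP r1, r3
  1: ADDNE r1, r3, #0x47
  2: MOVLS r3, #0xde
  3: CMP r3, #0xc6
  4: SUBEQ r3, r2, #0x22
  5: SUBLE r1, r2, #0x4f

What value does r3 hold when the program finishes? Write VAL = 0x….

VAL = 0xde

0: ✓ CMP  NZCV=1000
1: ✓ ADDNE  r1←0x9d
2: ✓ MOVLS  r3←0xde
3: ✓ CMP  NZCV=0010
4: · SUBEQ
5: · SUBLE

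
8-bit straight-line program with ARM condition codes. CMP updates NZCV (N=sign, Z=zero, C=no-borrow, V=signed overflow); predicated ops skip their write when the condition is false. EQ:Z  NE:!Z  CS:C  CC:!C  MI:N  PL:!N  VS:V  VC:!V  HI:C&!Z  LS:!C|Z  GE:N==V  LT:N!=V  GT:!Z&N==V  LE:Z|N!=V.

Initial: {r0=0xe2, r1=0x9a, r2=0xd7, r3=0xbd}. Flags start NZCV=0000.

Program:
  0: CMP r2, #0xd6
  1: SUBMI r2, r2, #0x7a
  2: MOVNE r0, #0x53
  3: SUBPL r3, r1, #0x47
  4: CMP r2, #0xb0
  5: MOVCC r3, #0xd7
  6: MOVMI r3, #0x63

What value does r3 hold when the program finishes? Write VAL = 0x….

VAL = 0x53

[0] flags=0010 → (cmp)
[1] flags=0010 MI?F → skip
[2] flags=0010 NE?T → r0=0x53
[3] flags=0010 PL?T → r3=0x53
[4] flags=0010 → (cmp)
[5] flags=0010 CC?F → skip
[6] flags=0010 MI?F → skip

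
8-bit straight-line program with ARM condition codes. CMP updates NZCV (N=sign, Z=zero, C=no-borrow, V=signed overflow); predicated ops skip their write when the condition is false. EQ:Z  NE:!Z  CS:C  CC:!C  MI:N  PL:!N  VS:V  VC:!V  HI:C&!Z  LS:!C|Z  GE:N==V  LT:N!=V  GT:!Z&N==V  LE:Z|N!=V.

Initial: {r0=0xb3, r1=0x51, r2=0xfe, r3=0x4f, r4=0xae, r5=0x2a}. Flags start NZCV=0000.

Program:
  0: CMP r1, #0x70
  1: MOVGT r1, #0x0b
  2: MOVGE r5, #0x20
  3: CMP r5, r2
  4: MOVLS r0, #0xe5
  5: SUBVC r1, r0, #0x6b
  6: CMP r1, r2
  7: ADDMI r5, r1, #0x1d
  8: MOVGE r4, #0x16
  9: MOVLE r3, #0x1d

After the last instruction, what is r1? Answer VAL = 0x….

0: ✓ CMP  NZCV=1000
1: · MOVGT
2: · MOVGE
3: ✓ CMP  NZCV=0000
4: ✓ MOVLS  r0←0xe5
5: ✓ SUBVC  r1←0x7a
6: ✓ CMP  NZCV=0000
7: · ADDMI
8: ✓ MOVGE  r4←0x16
9: · MOVLE

VAL = 0x7a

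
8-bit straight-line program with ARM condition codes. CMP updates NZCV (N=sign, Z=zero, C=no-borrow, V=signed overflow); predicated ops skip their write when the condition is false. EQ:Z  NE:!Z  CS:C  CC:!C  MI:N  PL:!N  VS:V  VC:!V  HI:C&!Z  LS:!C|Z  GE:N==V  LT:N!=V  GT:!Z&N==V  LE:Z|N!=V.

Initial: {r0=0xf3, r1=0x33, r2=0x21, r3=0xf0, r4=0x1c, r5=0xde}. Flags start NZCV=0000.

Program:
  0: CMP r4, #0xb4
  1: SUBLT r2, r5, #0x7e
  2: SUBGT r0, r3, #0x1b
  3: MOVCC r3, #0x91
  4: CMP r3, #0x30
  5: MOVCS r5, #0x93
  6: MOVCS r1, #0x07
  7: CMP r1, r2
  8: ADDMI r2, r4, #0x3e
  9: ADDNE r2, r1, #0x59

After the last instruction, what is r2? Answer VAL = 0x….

VAL = 0x60

0: ✓ CMP  NZCV=0000
1: · SUBLT
2: ✓ SUBGT  r0←0xd5
3: ✓ MOVCC  r3←0x91
4: ✓ CMP  NZCV=0011
5: ✓ MOVCS  r5←0x93
6: ✓ MOVCS  r1←0x07
7: ✓ CMP  NZCV=1000
8: ✓ ADDMI  r2←0x5a
9: ✓ ADDNE  r2←0x60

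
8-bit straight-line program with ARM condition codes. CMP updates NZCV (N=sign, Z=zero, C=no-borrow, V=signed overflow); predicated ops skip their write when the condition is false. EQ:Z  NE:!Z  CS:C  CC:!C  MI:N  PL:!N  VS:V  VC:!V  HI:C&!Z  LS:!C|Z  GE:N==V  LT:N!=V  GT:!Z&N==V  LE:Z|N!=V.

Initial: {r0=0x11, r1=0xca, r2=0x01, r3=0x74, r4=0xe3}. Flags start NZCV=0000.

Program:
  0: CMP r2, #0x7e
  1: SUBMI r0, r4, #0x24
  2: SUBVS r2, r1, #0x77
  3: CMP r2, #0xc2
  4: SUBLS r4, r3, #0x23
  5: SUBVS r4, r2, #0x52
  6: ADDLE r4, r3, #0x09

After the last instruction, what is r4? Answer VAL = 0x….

[0] flags=1000 → (cmp)
[1] flags=1000 MI?T → r0=0xbf
[2] flags=1000 VS?F → skip
[3] flags=0000 → (cmp)
[4] flags=0000 LS?T → r4=0x51
[5] flags=0000 VS?F → skip
[6] flags=0000 LE?F → skip

VAL = 0x51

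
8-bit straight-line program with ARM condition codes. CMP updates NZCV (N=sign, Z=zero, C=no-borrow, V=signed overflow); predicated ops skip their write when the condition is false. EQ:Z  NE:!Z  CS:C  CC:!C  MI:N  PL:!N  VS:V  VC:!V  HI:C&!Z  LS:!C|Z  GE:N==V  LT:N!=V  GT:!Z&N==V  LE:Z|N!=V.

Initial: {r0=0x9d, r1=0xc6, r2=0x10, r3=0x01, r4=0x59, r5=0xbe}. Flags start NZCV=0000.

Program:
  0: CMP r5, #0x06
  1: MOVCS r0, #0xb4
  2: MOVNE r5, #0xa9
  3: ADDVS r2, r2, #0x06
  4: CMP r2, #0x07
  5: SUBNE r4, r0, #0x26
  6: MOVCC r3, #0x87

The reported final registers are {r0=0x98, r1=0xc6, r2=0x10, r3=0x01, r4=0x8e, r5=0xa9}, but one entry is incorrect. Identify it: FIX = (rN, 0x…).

FIX = (r0, 0xb4)

[0] flags=1010 → (cmp)
[1] flags=1010 CS?T → r0=0xb4
[2] flags=1010 NE?T → r5=0xa9
[3] flags=1010 VS?F → skip
[4] flags=0010 → (cmp)
[5] flags=0010 NE?T → r4=0x8e
[6] flags=0010 CC?F → skip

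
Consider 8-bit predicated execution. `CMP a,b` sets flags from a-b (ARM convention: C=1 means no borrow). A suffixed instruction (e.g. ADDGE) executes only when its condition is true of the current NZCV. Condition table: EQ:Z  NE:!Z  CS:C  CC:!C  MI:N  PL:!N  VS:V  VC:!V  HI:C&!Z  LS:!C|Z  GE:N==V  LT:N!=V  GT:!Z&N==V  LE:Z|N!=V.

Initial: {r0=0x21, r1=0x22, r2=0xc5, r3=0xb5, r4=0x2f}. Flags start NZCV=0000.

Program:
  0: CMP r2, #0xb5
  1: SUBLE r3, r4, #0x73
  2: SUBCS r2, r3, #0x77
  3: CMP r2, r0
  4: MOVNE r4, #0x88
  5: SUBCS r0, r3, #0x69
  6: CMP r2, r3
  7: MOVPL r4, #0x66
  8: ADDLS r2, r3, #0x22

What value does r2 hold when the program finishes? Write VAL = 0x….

VAL = 0xd7

[0] flags=0010 → (cmp)
[1] flags=0010 LE?F → skip
[2] flags=0010 CS?T → r2=0x3e
[3] flags=0010 → (cmp)
[4] flags=0010 NE?T → r4=0x88
[5] flags=0010 CS?T → r0=0x4c
[6] flags=1001 → (cmp)
[7] flags=1001 PL?F → skip
[8] flags=1001 LS?T → r2=0xd7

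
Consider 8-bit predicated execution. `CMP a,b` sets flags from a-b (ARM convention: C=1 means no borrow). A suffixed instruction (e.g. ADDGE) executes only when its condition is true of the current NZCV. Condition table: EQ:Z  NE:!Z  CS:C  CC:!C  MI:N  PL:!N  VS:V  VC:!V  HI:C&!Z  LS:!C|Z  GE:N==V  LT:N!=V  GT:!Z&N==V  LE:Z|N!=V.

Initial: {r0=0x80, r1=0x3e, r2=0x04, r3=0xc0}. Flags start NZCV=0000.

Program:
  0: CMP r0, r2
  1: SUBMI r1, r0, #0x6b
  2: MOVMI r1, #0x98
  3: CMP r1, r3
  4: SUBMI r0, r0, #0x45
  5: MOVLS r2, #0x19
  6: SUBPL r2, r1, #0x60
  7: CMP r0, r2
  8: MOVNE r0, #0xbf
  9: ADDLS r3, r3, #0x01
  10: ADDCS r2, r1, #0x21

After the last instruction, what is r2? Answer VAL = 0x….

[0] flags=0011 → (cmp)
[1] flags=0011 MI?F → skip
[2] flags=0011 MI?F → skip
[3] flags=0000 → (cmp)
[4] flags=0000 MI?F → skip
[5] flags=0000 LS?T → r2=0x19
[6] flags=0000 PL?T → r2=0xde
[7] flags=1000 → (cmp)
[8] flags=1000 NE?T → r0=0xbf
[9] flags=1000 LS?T → r3=0xc1
[10] flags=1000 CS?F → skip

VAL = 0xde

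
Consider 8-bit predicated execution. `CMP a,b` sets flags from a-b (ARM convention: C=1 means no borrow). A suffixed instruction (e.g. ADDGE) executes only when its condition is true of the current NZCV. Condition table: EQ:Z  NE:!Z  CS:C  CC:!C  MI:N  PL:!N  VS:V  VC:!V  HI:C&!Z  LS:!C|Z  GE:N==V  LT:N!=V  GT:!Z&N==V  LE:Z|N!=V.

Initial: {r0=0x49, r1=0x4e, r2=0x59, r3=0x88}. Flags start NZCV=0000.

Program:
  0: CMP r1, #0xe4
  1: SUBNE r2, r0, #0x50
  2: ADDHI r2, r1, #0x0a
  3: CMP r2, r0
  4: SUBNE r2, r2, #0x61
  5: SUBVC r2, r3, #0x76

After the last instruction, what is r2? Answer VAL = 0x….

[0] flags=0000 → (cmp)
[1] flags=0000 NE?T → r2=0xf9
[2] flags=0000 HI?F → skip
[3] flags=1010 → (cmp)
[4] flags=1010 NE?T → r2=0x98
[5] flags=1010 VC?T → r2=0x12

VAL = 0x12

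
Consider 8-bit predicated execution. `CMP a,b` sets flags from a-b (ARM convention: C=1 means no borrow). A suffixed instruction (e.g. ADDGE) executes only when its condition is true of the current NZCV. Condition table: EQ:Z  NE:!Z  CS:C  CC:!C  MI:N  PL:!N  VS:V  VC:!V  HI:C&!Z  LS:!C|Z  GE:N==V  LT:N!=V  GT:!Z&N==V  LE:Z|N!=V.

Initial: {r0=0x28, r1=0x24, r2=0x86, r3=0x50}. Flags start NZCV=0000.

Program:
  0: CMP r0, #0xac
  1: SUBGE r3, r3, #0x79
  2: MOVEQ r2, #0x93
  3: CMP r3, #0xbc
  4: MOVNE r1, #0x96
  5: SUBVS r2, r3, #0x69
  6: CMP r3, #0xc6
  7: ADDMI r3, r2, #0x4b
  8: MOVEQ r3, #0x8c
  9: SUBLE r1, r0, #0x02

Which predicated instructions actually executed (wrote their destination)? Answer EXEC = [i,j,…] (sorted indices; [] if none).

0: ✓ CMP  NZCV=0000
1: ✓ SUBGE  r3←0xd7
2: · MOVEQ
3: ✓ CMP  NZCV=0010
4: ✓ MOVNE  r1←0x96
5: · SUBVS
6: ✓ CMP  NZCV=0010
7: · ADDMI
8: · MOVEQ
9: · SUBLE

EXEC = [1,4]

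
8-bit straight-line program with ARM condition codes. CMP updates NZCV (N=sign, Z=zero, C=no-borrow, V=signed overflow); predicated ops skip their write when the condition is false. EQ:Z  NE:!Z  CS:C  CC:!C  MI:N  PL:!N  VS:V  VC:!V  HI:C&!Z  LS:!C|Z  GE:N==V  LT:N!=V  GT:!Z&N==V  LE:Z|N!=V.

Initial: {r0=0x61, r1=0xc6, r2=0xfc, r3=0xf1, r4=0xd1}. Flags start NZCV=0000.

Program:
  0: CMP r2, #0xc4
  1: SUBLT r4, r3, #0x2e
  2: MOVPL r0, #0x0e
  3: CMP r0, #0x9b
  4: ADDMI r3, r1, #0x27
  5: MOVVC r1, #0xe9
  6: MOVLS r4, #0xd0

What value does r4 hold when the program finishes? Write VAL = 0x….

VAL = 0xd0

0: ✓ CMP  NZCV=0010
1: · SUBLT
2: ✓ MOVPL  r0←0x0e
3: ✓ CMP  NZCV=0000
4: · ADDMI
5: ✓ MOVVC  r1←0xe9
6: ✓ MOVLS  r4←0xd0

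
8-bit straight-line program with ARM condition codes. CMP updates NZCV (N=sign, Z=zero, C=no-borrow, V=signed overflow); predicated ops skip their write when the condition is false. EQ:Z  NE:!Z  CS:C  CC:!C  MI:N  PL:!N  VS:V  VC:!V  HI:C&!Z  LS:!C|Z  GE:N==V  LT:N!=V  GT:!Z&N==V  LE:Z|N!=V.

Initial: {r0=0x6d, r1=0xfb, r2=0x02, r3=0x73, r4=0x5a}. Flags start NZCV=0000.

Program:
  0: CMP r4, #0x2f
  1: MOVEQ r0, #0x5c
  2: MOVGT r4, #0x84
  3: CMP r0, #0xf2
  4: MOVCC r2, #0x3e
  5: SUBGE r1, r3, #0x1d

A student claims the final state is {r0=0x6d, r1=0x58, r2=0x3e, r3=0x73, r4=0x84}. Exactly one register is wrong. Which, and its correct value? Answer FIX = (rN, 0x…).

[0] flags=0010 → (cmp)
[1] flags=0010 EQ?F → skip
[2] flags=0010 GT?T → r4=0x84
[3] flags=0000 → (cmp)
[4] flags=0000 CC?T → r2=0x3e
[5] flags=0000 GE?T → r1=0x56

FIX = (r1, 0x56)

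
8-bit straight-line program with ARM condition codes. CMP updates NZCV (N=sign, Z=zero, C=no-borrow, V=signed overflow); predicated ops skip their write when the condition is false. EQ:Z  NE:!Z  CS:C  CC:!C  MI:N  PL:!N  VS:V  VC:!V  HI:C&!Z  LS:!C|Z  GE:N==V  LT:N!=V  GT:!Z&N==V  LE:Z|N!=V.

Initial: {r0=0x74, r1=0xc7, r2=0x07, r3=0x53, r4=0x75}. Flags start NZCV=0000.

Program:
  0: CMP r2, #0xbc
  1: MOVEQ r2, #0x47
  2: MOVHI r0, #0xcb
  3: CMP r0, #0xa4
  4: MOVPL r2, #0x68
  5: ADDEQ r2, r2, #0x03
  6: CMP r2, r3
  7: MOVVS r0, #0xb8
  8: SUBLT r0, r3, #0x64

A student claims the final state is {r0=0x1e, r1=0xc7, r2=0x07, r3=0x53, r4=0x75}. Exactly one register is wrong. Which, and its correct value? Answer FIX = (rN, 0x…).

FIX = (r0, 0xef)

0: ✓ CMP  NZCV=0000
1: · MOVEQ
2: · MOVHI
3: ✓ CMP  NZCV=1001
4: · MOVPL
5: · ADDEQ
6: ✓ CMP  NZCV=1000
7: · MOVVS
8: ✓ SUBLT  r0←0xef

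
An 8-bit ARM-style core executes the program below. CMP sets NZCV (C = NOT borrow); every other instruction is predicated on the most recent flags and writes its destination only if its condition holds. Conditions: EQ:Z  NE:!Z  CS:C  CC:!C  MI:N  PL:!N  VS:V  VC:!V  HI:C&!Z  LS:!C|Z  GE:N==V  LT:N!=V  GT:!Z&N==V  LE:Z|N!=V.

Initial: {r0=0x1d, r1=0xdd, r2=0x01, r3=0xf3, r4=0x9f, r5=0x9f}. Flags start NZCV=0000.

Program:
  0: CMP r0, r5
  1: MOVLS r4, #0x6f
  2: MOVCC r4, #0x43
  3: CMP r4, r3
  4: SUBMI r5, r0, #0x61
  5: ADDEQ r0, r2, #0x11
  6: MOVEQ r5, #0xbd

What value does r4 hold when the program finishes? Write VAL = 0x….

VAL = 0x43

[0] flags=0000 → (cmp)
[1] flags=0000 LS?T → r4=0x6f
[2] flags=0000 CC?T → r4=0x43
[3] flags=0000 → (cmp)
[4] flags=0000 MI?F → skip
[5] flags=0000 EQ?F → skip
[6] flags=0000 EQ?F → skip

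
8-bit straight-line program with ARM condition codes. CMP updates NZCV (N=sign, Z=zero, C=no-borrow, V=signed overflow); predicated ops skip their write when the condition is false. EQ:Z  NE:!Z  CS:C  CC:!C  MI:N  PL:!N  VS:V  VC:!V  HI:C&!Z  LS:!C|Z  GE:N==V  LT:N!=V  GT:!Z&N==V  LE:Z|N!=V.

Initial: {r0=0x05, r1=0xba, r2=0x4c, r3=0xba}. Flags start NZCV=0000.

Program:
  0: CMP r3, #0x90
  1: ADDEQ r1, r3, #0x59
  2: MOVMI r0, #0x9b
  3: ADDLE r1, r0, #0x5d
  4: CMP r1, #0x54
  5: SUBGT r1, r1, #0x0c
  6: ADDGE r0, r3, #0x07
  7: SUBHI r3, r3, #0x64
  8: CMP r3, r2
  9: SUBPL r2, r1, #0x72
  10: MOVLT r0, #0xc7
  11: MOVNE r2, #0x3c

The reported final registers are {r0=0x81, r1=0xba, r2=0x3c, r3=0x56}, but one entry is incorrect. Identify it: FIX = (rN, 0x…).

[0] flags=0010 → (cmp)
[1] flags=0010 EQ?F → skip
[2] flags=0010 MI?F → skip
[3] flags=0010 LE?F → skip
[4] flags=0011 → (cmp)
[5] flags=0011 GT?F → skip
[6] flags=0011 GE?F → skip
[7] flags=0011 HI?T → r3=0x56
[8] flags=0010 → (cmp)
[9] flags=0010 PL?T → r2=0x48
[10] flags=0010 LT?F → skip
[11] flags=0010 NE?T → r2=0x3c

FIX = (r0, 0x05)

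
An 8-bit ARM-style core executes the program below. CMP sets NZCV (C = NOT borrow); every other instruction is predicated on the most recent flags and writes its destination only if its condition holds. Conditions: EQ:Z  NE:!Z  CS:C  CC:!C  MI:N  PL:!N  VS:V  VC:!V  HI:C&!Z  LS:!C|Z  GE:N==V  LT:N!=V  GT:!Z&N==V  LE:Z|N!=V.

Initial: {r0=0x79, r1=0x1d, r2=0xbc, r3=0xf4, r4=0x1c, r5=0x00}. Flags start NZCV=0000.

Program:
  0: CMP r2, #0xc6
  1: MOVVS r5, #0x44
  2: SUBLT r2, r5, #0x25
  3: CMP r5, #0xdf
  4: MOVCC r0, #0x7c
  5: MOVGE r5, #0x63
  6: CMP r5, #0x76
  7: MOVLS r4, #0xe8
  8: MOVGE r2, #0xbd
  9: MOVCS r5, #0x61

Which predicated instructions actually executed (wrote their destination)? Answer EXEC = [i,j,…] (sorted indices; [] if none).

0: ✓ CMP  NZCV=1000
1: · MOVVS
2: ✓ SUBLT  r2←0xdb
3: ✓ CMP  NZCV=0000
4: ✓ MOVCC  r0←0x7c
5: ✓ MOVGE  r5←0x63
6: ✓ CMP  NZCV=1000
7: ✓ MOVLS  r4←0xe8
8: · MOVGE
9: · MOVCS

EXEC = [2,4,5,7]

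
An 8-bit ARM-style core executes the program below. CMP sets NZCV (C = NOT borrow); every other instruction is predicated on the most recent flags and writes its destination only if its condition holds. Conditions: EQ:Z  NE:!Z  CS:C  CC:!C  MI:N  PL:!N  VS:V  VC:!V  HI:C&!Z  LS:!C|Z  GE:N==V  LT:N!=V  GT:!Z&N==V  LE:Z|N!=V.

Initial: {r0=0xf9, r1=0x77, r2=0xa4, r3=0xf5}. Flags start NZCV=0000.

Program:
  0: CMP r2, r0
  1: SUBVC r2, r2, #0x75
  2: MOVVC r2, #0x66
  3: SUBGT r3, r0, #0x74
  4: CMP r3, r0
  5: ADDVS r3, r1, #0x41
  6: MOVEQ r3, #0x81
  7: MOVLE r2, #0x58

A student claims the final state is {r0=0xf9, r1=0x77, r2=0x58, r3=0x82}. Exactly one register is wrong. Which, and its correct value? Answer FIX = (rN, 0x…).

[0] flags=1000 → (cmp)
[1] flags=1000 VC?T → r2=0x2f
[2] flags=1000 VC?T → r2=0x66
[3] flags=1000 GT?F → skip
[4] flags=1000 → (cmp)
[5] flags=1000 VS?F → skip
[6] flags=1000 EQ?F → skip
[7] flags=1000 LE?T → r2=0x58

FIX = (r3, 0xf5)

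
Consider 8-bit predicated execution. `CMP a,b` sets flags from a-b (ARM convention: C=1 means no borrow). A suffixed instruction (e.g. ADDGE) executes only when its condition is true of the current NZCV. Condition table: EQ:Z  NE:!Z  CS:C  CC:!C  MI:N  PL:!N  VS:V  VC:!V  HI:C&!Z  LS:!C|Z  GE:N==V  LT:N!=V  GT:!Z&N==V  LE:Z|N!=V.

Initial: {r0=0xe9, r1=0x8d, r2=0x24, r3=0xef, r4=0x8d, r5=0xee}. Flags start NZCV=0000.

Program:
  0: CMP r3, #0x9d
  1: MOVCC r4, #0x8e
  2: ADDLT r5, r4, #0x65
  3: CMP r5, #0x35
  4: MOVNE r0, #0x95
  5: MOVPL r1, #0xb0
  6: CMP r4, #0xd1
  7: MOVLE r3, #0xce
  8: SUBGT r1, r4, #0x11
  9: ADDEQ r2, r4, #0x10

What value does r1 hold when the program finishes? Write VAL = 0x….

0: ✓ CMP  NZCV=0010
1: · MOVCC
2: · ADDLT
3: ✓ CMP  NZCV=1010
4: ✓ MOVNE  r0←0x95
5: · MOVPL
6: ✓ CMP  NZCV=1000
7: ✓ MOVLE  r3←0xce
8: · SUBGT
9: · ADDEQ

VAL = 0x8d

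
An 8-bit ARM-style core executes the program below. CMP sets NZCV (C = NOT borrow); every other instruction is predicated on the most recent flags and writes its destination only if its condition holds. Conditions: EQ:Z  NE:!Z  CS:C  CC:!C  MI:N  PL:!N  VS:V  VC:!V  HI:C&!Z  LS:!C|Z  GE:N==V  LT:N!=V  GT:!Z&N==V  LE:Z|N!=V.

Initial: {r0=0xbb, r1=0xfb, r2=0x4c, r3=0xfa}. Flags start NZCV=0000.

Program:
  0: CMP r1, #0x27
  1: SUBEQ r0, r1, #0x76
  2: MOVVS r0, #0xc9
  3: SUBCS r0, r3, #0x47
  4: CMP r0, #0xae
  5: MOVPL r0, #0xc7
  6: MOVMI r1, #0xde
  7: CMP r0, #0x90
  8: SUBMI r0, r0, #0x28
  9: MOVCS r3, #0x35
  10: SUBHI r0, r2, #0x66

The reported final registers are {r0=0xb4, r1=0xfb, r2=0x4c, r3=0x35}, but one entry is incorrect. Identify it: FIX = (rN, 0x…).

FIX = (r0, 0xe6)

[0] flags=1010 → (cmp)
[1] flags=1010 EQ?F → skip
[2] flags=1010 VS?F → skip
[3] flags=1010 CS?T → r0=0xb3
[4] flags=0010 → (cmp)
[5] flags=0010 PL?T → r0=0xc7
[6] flags=0010 MI?F → skip
[7] flags=0010 → (cmp)
[8] flags=0010 MI?F → skip
[9] flags=0010 CS?T → r3=0x35
[10] flags=0010 HI?T → r0=0xe6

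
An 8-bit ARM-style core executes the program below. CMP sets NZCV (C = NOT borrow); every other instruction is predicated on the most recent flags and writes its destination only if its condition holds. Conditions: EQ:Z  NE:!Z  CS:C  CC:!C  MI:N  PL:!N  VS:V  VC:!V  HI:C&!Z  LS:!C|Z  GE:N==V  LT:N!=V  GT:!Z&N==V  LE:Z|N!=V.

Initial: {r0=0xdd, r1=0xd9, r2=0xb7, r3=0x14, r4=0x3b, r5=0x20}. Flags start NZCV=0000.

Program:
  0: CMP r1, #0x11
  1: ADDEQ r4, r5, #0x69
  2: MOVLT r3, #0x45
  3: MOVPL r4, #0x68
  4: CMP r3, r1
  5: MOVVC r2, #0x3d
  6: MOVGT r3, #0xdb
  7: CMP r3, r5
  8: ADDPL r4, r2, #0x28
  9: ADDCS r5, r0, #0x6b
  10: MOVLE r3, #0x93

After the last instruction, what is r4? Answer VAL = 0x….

VAL = 0x3b

0: ✓ CMP  NZCV=1010
1: · ADDEQ
2: ✓ MOVLT  r3←0x45
3: · MOVPL
4: ✓ CMP  NZCV=0000
5: ✓ MOVVC  r2←0x3d
6: ✓ MOVGT  r3←0xdb
7: ✓ CMP  NZCV=1010
8: · ADDPL
9: ✓ ADDCS  r5←0x48
10: ✓ MOVLE  r3←0x93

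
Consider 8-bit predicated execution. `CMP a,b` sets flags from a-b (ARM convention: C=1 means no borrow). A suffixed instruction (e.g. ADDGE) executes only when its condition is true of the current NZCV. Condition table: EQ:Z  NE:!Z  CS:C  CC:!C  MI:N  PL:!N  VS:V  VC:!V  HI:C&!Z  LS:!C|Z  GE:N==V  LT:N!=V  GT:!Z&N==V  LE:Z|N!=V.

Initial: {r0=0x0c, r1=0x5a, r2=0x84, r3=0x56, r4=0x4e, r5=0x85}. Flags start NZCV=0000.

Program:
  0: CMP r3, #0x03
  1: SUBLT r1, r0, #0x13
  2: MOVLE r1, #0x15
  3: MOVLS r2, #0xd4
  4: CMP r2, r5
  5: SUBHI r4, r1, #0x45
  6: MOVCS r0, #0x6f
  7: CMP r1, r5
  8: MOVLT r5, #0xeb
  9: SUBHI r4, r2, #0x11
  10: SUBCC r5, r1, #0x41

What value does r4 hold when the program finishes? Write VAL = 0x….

VAL = 0x4e

[0] flags=0010 → (cmp)
[1] flags=0010 LT?F → skip
[2] flags=0010 LE?F → skip
[3] flags=0010 LS?F → skip
[4] flags=1000 → (cmp)
[5] flags=1000 HI?F → skip
[6] flags=1000 CS?F → skip
[7] flags=1001 → (cmp)
[8] flags=1001 LT?F → skip
[9] flags=1001 HI?F → skip
[10] flags=1001 CC?T → r5=0x19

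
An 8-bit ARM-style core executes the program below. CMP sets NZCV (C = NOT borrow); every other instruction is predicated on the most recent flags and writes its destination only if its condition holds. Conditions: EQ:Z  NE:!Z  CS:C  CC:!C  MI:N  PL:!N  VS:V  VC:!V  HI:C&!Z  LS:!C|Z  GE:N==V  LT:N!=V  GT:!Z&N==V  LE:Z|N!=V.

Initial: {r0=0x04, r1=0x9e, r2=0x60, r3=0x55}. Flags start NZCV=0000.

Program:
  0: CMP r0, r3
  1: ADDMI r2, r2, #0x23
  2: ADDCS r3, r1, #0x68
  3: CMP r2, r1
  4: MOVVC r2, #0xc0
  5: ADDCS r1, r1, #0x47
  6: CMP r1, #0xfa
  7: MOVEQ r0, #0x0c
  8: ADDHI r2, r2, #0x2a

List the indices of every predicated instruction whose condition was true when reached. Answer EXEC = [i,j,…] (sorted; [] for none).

[0] flags=1000 → (cmp)
[1] flags=1000 MI?T → r2=0x83
[2] flags=1000 CS?F → skip
[3] flags=1000 → (cmp)
[4] flags=1000 VC?T → r2=0xc0
[5] flags=1000 CS?F → skip
[6] flags=1000 → (cmp)
[7] flags=1000 EQ?F → skip
[8] flags=1000 HI?F → skip

EXEC = [1,4]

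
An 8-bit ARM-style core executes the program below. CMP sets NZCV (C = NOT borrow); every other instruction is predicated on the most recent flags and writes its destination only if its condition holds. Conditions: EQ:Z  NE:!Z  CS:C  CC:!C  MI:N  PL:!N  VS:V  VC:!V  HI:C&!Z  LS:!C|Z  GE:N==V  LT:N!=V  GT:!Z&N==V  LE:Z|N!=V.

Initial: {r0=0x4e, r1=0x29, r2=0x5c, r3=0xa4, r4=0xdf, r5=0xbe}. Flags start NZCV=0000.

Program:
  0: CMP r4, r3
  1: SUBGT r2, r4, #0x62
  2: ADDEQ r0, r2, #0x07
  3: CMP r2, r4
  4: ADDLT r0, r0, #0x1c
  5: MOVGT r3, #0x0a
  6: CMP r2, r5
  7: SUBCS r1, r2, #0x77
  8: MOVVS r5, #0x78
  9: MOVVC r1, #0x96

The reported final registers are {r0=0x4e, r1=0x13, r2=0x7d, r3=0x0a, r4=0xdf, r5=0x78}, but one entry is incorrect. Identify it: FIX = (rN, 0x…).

[0] flags=0010 → (cmp)
[1] flags=0010 GT?T → r2=0x7d
[2] flags=0010 EQ?F → skip
[3] flags=1001 → (cmp)
[4] flags=1001 LT?F → skip
[5] flags=1001 GT?T → r3=0x0a
[6] flags=1001 → (cmp)
[7] flags=1001 CS?F → skip
[8] flags=1001 VS?T → r5=0x78
[9] flags=1001 VC?F → skip

FIX = (r1, 0x29)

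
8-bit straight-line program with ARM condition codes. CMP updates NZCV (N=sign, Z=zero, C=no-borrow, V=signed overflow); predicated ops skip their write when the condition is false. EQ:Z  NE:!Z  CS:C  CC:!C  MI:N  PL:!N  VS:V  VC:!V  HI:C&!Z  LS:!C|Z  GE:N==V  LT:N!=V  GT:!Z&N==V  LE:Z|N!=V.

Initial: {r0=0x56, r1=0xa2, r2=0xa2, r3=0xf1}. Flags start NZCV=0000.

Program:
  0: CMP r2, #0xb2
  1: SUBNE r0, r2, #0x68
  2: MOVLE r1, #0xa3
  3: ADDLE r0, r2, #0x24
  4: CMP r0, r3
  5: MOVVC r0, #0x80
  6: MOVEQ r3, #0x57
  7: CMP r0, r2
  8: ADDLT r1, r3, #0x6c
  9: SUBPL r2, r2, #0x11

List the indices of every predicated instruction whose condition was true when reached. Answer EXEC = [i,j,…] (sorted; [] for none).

EXEC = [1,2,3,5,8]

[0] flags=1000 → (cmp)
[1] flags=1000 NE?T → r0=0x3a
[2] flags=1000 LE?T → r1=0xa3
[3] flags=1000 LE?T → r0=0xc6
[4] flags=1000 → (cmp)
[5] flags=1000 VC?T → r0=0x80
[6] flags=1000 EQ?F → skip
[7] flags=1000 → (cmp)
[8] flags=1000 LT?T → r1=0x5d
[9] flags=1000 PL?F → skip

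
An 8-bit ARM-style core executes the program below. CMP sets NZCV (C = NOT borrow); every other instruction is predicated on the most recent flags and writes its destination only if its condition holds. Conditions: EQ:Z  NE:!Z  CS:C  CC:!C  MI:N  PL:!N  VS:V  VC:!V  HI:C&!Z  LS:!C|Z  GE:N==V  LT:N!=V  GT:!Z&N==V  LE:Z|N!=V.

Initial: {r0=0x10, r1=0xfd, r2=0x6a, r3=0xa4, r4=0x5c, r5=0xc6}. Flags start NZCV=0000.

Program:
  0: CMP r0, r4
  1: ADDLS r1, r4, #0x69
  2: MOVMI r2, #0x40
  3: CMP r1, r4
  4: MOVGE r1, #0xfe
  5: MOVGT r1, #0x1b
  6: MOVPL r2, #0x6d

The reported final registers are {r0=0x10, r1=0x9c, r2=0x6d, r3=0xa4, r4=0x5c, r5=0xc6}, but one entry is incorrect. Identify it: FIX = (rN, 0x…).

FIX = (r1, 0xc5)

[0] flags=1000 → (cmp)
[1] flags=1000 LS?T → r1=0xc5
[2] flags=1000 MI?T → r2=0x40
[3] flags=0011 → (cmp)
[4] flags=0011 GE?F → skip
[5] flags=0011 GT?F → skip
[6] flags=0011 PL?T → r2=0x6d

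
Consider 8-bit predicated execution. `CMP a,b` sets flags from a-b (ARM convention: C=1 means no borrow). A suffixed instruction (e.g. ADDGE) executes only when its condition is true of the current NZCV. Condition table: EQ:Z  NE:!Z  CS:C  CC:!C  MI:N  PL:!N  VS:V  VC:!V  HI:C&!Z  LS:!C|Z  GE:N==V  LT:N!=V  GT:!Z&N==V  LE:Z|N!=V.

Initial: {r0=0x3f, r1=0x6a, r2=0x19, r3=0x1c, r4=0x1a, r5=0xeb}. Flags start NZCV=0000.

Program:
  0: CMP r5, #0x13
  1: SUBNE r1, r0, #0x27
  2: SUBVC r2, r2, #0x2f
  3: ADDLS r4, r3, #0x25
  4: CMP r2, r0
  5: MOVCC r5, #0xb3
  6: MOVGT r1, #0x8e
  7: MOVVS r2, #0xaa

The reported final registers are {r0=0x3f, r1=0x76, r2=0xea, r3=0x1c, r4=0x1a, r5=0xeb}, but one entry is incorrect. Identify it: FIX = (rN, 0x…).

[0] flags=1010 → (cmp)
[1] flags=1010 NE?T → r1=0x18
[2] flags=1010 VC?T → r2=0xea
[3] flags=1010 LS?F → skip
[4] flags=1010 → (cmp)
[5] flags=1010 CC?F → skip
[6] flags=1010 GT?F → skip
[7] flags=1010 VS?F → skip

FIX = (r1, 0x18)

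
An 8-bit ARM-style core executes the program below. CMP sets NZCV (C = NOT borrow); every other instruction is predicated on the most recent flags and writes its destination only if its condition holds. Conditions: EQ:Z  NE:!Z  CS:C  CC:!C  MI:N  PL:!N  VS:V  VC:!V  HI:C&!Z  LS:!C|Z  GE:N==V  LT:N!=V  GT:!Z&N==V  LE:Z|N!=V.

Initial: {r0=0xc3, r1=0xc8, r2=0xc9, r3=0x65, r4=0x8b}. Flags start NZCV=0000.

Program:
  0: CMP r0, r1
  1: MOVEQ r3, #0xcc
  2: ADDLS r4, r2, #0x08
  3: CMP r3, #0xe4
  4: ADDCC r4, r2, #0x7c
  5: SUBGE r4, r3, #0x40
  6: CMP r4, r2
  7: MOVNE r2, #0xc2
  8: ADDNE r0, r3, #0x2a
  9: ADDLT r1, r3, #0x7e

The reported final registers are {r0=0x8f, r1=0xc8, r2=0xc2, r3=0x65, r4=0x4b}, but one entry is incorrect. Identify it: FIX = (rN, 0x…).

[0] flags=1000 → (cmp)
[1] flags=1000 EQ?F → skip
[2] flags=1000 LS?T → r4=0xd1
[3] flags=1001 → (cmp)
[4] flags=1001 CC?T → r4=0x45
[5] flags=1001 GE?T → r4=0x25
[6] flags=0000 → (cmp)
[7] flags=0000 NE?T → r2=0xc2
[8] flags=0000 NE?T → r0=0x8f
[9] flags=0000 LT?F → skip

FIX = (r4, 0x25)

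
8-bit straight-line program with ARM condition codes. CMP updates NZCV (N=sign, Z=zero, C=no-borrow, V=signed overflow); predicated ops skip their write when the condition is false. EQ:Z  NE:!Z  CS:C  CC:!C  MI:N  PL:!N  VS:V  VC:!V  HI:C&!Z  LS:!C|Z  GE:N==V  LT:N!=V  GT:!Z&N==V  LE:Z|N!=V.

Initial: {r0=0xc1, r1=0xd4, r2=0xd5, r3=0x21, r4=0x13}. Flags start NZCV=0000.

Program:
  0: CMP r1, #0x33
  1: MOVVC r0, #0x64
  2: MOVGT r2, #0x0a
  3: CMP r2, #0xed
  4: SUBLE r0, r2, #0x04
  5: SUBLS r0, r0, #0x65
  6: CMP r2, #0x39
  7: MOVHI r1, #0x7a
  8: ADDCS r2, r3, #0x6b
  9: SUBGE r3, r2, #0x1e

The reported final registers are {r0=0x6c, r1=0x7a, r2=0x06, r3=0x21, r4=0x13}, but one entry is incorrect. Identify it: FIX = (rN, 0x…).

FIX = (r2, 0x8c)

[0] flags=1010 → (cmp)
[1] flags=1010 VC?T → r0=0x64
[2] flags=1010 GT?F → skip
[3] flags=1000 → (cmp)
[4] flags=1000 LE?T → r0=0xd1
[5] flags=1000 LS?T → r0=0x6c
[6] flags=1010 → (cmp)
[7] flags=1010 HI?T → r1=0x7a
[8] flags=1010 CS?T → r2=0x8c
[9] flags=1010 GE?F → skip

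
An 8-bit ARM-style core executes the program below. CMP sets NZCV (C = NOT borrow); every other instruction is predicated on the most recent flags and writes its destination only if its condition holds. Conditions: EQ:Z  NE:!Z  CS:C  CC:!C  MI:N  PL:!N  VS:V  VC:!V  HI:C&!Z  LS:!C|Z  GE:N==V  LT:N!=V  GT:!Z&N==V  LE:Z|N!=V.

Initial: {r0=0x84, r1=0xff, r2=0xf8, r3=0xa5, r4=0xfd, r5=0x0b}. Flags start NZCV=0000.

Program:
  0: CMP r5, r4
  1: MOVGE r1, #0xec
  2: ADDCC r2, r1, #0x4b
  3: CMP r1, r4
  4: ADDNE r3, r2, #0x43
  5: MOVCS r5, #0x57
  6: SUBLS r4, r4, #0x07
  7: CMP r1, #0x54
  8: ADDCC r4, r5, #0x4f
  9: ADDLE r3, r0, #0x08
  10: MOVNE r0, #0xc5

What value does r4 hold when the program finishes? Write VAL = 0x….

[0] flags=0000 → (cmp)
[1] flags=0000 GE?T → r1=0xec
[2] flags=0000 CC?T → r2=0x37
[3] flags=1000 → (cmp)
[4] flags=1000 NE?T → r3=0x7a
[5] flags=1000 CS?F → skip
[6] flags=1000 LS?T → r4=0xf6
[7] flags=1010 → (cmp)
[8] flags=1010 CC?F → skip
[9] flags=1010 LE?T → r3=0x8c
[10] flags=1010 NE?T → r0=0xc5

VAL = 0xf6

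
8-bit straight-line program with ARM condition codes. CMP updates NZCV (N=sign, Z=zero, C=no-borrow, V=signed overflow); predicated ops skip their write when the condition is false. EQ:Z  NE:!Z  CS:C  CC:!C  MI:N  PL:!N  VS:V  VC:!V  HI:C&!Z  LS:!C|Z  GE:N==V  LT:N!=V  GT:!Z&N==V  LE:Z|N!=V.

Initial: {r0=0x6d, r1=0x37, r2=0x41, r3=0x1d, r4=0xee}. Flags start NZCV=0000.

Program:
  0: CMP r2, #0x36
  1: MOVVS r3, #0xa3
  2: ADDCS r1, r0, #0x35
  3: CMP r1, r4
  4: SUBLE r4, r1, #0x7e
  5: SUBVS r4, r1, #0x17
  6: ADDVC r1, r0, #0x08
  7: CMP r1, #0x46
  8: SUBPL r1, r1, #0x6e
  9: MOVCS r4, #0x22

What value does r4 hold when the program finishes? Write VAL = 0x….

[0] flags=0010 → (cmp)
[1] flags=0010 VS?F → skip
[2] flags=0010 CS?T → r1=0xa2
[3] flags=1000 → (cmp)
[4] flags=1000 LE?T → r4=0x24
[5] flags=1000 VS?F → skip
[6] flags=1000 VC?T → r1=0x75
[7] flags=0010 → (cmp)
[8] flags=0010 PL?T → r1=0x07
[9] flags=0010 CS?T → r4=0x22

VAL = 0x22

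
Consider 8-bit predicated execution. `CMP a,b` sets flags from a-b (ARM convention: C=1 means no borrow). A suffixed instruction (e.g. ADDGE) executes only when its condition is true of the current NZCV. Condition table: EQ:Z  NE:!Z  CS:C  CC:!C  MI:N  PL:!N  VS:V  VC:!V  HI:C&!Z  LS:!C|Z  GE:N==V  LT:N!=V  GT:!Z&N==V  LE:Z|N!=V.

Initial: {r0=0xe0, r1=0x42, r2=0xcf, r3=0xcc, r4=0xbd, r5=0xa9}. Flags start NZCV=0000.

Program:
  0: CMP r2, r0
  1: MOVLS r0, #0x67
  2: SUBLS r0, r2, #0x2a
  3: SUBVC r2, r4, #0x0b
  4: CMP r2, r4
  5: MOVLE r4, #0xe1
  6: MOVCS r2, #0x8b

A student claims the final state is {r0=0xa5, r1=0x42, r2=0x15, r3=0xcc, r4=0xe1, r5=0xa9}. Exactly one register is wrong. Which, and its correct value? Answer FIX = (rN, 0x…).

FIX = (r2, 0xb2)

[0] flags=1000 → (cmp)
[1] flags=1000 LS?T → r0=0x67
[2] flags=1000 LS?T → r0=0xa5
[3] flags=1000 VC?T → r2=0xb2
[4] flags=1000 → (cmp)
[5] flags=1000 LE?T → r4=0xe1
[6] flags=1000 CS?F → skip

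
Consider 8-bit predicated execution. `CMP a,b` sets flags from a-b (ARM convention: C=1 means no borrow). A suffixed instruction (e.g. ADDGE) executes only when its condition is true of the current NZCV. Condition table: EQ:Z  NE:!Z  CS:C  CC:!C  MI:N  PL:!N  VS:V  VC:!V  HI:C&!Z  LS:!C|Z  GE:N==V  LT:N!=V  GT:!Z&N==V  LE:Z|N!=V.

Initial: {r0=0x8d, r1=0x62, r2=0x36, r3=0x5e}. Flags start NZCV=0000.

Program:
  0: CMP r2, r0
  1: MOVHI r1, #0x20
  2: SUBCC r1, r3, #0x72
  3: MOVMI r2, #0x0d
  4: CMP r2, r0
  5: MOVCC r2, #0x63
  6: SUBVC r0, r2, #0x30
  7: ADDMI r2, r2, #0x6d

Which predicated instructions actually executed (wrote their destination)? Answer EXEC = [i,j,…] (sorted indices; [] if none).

EXEC = [2,3,5,7]

[0] flags=1001 → (cmp)
[1] flags=1001 HI?F → skip
[2] flags=1001 CC?T → r1=0xec
[3] flags=1001 MI?T → r2=0x0d
[4] flags=1001 → (cmp)
[5] flags=1001 CC?T → r2=0x63
[6] flags=1001 VC?F → skip
[7] flags=1001 MI?T → r2=0xd0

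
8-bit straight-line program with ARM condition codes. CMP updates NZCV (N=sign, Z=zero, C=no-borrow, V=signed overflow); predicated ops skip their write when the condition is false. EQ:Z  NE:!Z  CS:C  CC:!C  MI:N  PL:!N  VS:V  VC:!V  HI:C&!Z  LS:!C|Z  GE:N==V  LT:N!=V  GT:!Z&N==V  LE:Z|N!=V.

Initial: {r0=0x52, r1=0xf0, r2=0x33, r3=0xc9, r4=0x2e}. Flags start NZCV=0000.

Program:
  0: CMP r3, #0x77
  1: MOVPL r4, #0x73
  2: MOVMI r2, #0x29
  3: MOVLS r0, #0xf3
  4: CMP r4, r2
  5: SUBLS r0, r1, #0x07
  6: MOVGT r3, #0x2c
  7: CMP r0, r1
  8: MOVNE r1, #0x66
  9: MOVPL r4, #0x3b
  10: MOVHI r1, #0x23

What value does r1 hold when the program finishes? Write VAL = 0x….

0: ✓ CMP  NZCV=0011
1: ✓ MOVPL  r4←0x73
2: · MOVMI
3: · MOVLS
4: ✓ CMP  NZCV=0010
5: · SUBLS
6: ✓ MOVGT  r3←0x2c
7: ✓ CMP  NZCV=0000
8: ✓ MOVNE  r1←0x66
9: ✓ MOVPL  r4←0x3b
10: · MOVHI

VAL = 0x66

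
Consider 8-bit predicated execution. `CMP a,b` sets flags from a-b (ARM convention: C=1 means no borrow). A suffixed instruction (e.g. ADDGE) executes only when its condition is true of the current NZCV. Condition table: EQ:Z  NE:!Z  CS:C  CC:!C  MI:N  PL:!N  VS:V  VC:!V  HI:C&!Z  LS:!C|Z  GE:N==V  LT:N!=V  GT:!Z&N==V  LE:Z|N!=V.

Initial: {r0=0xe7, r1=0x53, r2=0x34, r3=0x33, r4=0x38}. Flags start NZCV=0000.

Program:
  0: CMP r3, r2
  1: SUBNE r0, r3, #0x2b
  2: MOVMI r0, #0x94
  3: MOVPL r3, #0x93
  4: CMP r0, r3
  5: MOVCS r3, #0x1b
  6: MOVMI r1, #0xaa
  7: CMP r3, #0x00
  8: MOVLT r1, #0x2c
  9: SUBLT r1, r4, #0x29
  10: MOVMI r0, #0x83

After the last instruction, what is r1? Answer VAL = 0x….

[0] flags=1000 → (cmp)
[1] flags=1000 NE?T → r0=0x08
[2] flags=1000 MI?T → r0=0x94
[3] flags=1000 PL?F → skip
[4] flags=0011 → (cmp)
[5] flags=0011 CS?T → r3=0x1b
[6] flags=0011 MI?F → skip
[7] flags=0010 → (cmp)
[8] flags=0010 LT?F → skip
[9] flags=0010 LT?F → skip
[10] flags=0010 MI?F → skip

VAL = 0x53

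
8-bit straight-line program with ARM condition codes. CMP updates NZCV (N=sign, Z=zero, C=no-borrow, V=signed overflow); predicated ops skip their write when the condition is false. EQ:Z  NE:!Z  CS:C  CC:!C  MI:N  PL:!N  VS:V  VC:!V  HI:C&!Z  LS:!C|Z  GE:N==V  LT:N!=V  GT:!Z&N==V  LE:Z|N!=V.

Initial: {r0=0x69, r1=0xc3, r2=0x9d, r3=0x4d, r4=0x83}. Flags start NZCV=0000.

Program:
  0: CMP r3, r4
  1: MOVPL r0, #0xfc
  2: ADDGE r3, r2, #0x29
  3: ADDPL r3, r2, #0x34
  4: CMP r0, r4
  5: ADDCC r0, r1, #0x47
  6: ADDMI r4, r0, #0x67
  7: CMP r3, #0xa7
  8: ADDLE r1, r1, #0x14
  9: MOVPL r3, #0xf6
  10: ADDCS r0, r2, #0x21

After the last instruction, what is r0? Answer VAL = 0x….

[0] flags=1001 → (cmp)
[1] flags=1001 PL?F → skip
[2] flags=1001 GE?T → r3=0xc6
[3] flags=1001 PL?F → skip
[4] flags=1001 → (cmp)
[5] flags=1001 CC?T → r0=0x0a
[6] flags=1001 MI?T → r4=0x71
[7] flags=0010 → (cmp)
[8] flags=0010 LE?F → skip
[9] flags=0010 PL?T → r3=0xf6
[10] flags=0010 CS?T → r0=0xbe

VAL = 0xbe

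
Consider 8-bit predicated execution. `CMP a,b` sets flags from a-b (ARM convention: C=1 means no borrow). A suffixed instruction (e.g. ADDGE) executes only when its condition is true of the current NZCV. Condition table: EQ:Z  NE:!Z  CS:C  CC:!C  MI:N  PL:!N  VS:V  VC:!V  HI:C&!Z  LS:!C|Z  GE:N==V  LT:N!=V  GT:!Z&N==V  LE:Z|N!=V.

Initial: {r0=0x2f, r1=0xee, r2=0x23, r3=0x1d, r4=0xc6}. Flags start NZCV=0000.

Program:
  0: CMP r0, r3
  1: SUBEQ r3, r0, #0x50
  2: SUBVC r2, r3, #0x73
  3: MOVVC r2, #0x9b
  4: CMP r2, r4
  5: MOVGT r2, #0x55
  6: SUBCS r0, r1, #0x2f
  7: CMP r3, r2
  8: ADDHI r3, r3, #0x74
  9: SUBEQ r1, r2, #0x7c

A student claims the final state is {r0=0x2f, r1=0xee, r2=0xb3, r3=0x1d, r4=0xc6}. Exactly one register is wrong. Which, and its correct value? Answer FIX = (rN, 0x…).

FIX = (r2, 0x9b)

[0] flags=0010 → (cmp)
[1] flags=0010 EQ?F → skip
[2] flags=0010 VC?T → r2=0xaa
[3] flags=0010 VC?T → r2=0x9b
[4] flags=1000 → (cmp)
[5] flags=1000 GT?F → skip
[6] flags=1000 CS?F → skip
[7] flags=1001 → (cmp)
[8] flags=1001 HI?F → skip
[9] flags=1001 EQ?F → skip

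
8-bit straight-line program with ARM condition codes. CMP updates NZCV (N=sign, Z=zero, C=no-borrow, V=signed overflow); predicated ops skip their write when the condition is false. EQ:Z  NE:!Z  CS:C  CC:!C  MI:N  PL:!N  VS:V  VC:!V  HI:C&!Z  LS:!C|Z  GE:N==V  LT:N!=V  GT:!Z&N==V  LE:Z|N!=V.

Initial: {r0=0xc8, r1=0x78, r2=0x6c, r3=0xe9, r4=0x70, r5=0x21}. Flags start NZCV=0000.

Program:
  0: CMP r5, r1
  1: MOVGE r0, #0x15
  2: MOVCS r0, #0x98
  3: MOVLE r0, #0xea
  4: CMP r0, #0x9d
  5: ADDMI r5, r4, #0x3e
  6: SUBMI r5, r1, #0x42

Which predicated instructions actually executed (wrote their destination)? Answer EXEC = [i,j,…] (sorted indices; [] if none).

[0] flags=1000 → (cmp)
[1] flags=1000 GE?F → skip
[2] flags=1000 CS?F → skip
[3] flags=1000 LE?T → r0=0xea
[4] flags=0010 → (cmp)
[5] flags=0010 MI?F → skip
[6] flags=0010 MI?F → skip

EXEC = [3]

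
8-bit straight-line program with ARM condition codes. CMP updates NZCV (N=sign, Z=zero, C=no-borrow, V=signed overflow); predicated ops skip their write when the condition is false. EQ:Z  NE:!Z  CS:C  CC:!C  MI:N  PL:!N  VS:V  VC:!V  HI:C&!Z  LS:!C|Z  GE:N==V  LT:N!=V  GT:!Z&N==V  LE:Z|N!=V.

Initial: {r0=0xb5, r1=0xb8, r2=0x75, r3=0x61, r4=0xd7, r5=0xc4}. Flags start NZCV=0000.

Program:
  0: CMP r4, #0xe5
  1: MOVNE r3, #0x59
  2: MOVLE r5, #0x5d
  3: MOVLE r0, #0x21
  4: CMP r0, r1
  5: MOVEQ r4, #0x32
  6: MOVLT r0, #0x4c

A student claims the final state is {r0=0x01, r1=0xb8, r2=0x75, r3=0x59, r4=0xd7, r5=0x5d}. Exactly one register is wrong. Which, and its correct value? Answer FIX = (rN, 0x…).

FIX = (r0, 0x21)

0: ✓ CMP  NZCV=1000
1: ✓ MOVNE  r3←0x59
2: ✓ MOVLE  r5←0x5d
3: ✓ MOVLE  r0←0x21
4: ✓ CMP  NZCV=0000
5: · MOVEQ
6: · MOVLT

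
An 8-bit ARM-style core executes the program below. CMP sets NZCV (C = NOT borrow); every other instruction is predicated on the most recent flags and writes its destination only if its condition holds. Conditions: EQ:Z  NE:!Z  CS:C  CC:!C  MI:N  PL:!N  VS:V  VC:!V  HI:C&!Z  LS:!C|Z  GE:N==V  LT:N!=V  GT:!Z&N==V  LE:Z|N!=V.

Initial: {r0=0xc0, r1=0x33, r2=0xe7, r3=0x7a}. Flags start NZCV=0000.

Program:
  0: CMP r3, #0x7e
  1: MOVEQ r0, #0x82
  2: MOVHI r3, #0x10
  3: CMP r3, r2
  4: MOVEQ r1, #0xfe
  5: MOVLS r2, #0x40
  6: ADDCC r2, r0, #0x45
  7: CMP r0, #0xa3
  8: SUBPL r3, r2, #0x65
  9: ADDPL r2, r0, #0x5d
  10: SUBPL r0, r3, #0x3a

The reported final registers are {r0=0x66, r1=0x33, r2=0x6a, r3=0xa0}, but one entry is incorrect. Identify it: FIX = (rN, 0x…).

[0] flags=1000 → (cmp)
[1] flags=1000 EQ?F → skip
[2] flags=1000 HI?F → skip
[3] flags=1001 → (cmp)
[4] flags=1001 EQ?F → skip
[5] flags=1001 LS?T → r2=0x40
[6] flags=1001 CC?T → r2=0x05
[7] flags=0010 → (cmp)
[8] flags=0010 PL?T → r3=0xa0
[9] flags=0010 PL?T → r2=0x1d
[10] flags=0010 PL?T → r0=0x66

FIX = (r2, 0x1d)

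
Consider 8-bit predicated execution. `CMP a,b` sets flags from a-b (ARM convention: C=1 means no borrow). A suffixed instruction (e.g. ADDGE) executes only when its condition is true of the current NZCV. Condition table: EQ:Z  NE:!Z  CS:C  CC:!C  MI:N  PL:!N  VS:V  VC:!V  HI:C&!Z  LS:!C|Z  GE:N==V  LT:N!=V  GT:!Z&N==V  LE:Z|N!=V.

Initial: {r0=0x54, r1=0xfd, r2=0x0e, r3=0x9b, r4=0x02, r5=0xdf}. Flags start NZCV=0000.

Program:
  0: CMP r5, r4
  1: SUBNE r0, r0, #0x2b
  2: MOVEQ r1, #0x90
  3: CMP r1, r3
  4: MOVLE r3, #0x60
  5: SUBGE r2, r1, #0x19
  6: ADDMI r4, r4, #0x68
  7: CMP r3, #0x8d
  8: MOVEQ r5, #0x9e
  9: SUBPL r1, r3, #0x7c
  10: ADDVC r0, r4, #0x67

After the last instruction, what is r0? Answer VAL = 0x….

VAL = 0x69

[0] flags=1010 → (cmp)
[1] flags=1010 NE?T → r0=0x29
[2] flags=1010 EQ?F → skip
[3] flags=0010 → (cmp)
[4] flags=0010 LE?F → skip
[5] flags=0010 GE?T → r2=0xe4
[6] flags=0010 MI?F → skip
[7] flags=0010 → (cmp)
[8] flags=0010 EQ?F → skip
[9] flags=0010 PL?T → r1=0x1f
[10] flags=0010 VC?T → r0=0x69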